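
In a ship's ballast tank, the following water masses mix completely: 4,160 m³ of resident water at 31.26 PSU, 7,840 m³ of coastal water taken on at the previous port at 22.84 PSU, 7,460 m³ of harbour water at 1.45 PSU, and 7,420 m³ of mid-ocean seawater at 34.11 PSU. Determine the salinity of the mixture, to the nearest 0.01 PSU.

21.32 PSU

Conserving salt mass:
salt = 4,160×31.26 + 7,840×22.84 + 7,460×1.45 + 7,420×34.11 = 130,041.6 + 179,065.6 + 10,817 + 253,096.2 = 573,020.4
volume = 4,160 + 7,840 + 7,460 + 7,420 = 26,880 m³
S = 573,020.4 / 26,880 = 21.3177 PSU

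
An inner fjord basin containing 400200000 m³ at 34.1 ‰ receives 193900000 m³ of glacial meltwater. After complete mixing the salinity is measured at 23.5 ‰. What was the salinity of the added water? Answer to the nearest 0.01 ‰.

Salt balance: 400,200,000×34.1 + 193,900,000×S = 594,100,000×23.5
13,646,820,000 + 193,900,000·S = 13,961,350,000
S = (13,961,350,000 − 13,646,820,000) / 193,900,000 = 1.6221 ‰

1.62 ‰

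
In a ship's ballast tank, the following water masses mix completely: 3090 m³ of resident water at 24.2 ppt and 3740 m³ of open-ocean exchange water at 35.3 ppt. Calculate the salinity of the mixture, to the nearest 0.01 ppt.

30.28 ppt

By conservation of dissolved salt,
salt = 3,090×24.2 + 3,740×35.3 = 74,778 + 132,022 = 206,800
volume = 3,090 + 3,740 = 6,830 m³
S = 206,800 / 6,830 = 30.2782 ppt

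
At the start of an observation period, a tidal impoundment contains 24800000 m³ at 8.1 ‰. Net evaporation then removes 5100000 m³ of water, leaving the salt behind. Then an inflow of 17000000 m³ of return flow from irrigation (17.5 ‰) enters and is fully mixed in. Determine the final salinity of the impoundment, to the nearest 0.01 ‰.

13.58 ‰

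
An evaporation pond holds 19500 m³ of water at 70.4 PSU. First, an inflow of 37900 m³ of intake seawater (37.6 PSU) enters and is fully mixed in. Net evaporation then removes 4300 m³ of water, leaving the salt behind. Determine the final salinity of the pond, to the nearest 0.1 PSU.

52.7 PSU

After mixing: salt = 19,500×70.4 + 37,900×37.6 = 2,797,840; volume = 57,400 m³
After evaporation: salt unchanged = 2,797,840; volume = 57,400 − 4,300 = 53,100 m³
S = 2,797,840 / 53,100 = 52.69 PSU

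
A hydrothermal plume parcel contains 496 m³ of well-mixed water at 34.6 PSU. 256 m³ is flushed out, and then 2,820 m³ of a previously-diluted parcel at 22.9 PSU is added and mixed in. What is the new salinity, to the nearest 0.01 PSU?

Remaining after removal: 240 m³ at 34.6 PSU (salt = 8,304)
After addition: salt = 8,304 + 2,820×22.9 = 72,882; volume = 3,060 m³
S = 72,882 / 3,060 = 23.8176 PSU

23.82 PSU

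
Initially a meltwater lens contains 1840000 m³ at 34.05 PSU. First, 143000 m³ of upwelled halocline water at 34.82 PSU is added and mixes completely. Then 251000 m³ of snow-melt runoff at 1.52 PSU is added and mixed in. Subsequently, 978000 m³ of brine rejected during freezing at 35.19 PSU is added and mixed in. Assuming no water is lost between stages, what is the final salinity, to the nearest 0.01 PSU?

31.89 PSU

Conserving salt mass:
Initial salt = 1,840,000×34.05 = 62,652,000
After stage 1: salt = 62,652,000 + 143,000×34.82 = 67,631,260; volume = 1,983,000 m³; S = 34.106 PSU
After stage 2: salt = 67,631,260 + 251,000×1.52 = 68,012,780; volume = 2,234,000 m³; S = 30.444 PSU
After stage 3: salt = 68,012,780 + 978,000×35.19 = 102,428,600; volume = 3,212,000 m³
S = 102,428,600 / 3,212,000 = 31.8894 PSU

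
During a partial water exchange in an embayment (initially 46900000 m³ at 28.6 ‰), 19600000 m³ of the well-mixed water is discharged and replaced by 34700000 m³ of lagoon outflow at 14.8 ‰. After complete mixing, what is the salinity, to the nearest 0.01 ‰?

Remaining after removal: 27,300,000 m³ at 28.6 ‰ (salt = 780,780,000)
After addition: salt = 780,780,000 + 34,700,000×14.8 = 1,294,340,000; volume = 62,000,000 m³
S = 1,294,340,000 / 62,000,000 = 20.8765 ‰

20.88 ‰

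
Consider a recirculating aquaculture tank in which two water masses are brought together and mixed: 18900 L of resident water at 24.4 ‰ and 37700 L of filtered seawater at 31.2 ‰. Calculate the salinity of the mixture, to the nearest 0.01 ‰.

28.93 ‰

Total salt / total volume:
salt = 18,900×24.4 + 37,700×31.2 = 461,160 + 1,176,240 = 1,637,400
volume = 18,900 + 37,700 = 56,600 L
S = 1,637,400 / 56,600 = 28.9293 ‰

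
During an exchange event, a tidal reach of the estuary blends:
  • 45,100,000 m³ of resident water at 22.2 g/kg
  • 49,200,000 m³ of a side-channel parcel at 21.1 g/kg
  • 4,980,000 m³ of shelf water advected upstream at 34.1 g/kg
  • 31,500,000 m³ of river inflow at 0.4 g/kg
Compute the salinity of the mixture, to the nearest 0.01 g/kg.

16.99 g/kg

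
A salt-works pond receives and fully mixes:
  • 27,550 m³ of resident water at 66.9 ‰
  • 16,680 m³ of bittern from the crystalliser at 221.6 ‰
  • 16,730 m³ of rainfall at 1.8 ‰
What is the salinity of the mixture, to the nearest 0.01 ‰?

Salt balance:
salt = 27,550×66.9 + 16,680×221.6 + 16,730×1.8 = 1,843,095 + 3,696,288 + 30,114 = 5,569,497
volume = 27,550 + 16,680 + 16,730 = 60,960 m³
S = 5,569,497 / 60,960 = 91.3631 ‰

91.36 ‰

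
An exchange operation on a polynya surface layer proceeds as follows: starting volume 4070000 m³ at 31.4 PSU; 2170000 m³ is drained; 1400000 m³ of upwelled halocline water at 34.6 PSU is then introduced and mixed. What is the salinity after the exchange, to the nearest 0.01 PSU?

32.76 PSU

Remaining after removal: 1,900,000 m³ at 31.4 PSU (salt = 59,660,000)
After addition: salt = 59,660,000 + 1,400,000×34.6 = 108,100,000; volume = 3,300,000 m³
S = 108,100,000 / 3,300,000 = 32.7576 PSU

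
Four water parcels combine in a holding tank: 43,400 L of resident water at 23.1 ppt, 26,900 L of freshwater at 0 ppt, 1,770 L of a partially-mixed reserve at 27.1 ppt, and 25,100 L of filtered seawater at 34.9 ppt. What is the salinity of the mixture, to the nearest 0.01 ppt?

19.83 ppt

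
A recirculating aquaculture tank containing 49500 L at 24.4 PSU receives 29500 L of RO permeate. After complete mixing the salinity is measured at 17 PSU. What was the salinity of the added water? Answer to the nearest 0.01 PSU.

Salt balance: 49,500×24.4 + 29,500×S = 79,000×17
1,207,800 + 29,500·S = 1,343,000
S = (1,343,000 − 1,207,800) / 29,500 = 4.5831 PSU

4.58 PSU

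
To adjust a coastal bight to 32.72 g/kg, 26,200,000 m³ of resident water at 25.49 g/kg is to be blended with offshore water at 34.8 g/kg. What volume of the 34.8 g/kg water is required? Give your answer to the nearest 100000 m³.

91100000 m³

Salt balance: 26,200,000×25.49 + V×34.8 = (26,200,000+V)×32.72
667,838,000 + 34.8V = 857,264,000 + 32.72V
189,426,000 = 2.08V
V = 91,070,192.31 m³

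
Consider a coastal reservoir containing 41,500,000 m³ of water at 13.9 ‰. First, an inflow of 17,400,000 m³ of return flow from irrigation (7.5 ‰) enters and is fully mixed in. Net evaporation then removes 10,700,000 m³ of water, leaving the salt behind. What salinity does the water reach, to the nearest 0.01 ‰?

14.68 ‰

After mixing: salt = 41,500,000×13.9 + 17,400,000×7.5 = 707,350,000; volume = 58,900,000 m³
After evaporation: salt unchanged = 707,350,000; volume = 58,900,000 − 10,700,000 = 48,200,000 m³
S = 707,350,000 / 48,200,000 = 14.6753 ‰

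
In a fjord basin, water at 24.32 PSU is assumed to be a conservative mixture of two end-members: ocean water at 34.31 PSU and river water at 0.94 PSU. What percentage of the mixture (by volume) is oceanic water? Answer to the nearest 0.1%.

Let g be the oceanic fraction. Salt balance per unit volume:
g×34.31 + (1−g)×0.94 = 24.32
g = (24.32 − 0.94) / (34.31 − 0.94) = 23.38/33.37 = 0.7006

70.1%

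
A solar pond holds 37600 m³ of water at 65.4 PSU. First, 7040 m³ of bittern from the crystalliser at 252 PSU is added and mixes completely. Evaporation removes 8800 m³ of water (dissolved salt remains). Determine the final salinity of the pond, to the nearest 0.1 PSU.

118.1 PSU

After mixing: salt = 37,600×65.4 + 7,040×252 = 4,233,120; volume = 44,640 m³
After evaporation: salt unchanged = 4,233,120; volume = 44,640 − 8,800 = 35,840 m³
S = 4,233,120 / 35,840 = 118.1116 PSU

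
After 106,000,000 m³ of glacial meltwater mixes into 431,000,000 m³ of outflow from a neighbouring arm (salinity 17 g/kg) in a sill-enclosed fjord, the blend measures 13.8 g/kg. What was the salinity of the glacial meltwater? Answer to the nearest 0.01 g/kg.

Salt balance: 431,000,000×17 + 106,000,000×S = 537,000,000×13.8
7,327,000,000 + 106,000,000·S = 7,410,600,000
S = (7,410,600,000 − 7,327,000,000) / 106,000,000 = 0.7887 g/kg

0.79 g/kg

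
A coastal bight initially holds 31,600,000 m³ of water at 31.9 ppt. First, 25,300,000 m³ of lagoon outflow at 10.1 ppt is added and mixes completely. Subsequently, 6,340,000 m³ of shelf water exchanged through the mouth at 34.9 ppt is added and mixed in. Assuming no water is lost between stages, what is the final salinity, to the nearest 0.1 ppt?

By conservation of dissolved salt,
Initial salt = 31,600,000×31.9 = 1,008,040,000
After stage 1: salt = 1,008,040,000 + 25,300,000×10.1 = 1,263,570,000; volume = 56,900,000 m³; S = 22.207 ppt
After stage 2: salt = 1,263,570,000 + 6,340,000×34.9 = 1,484,836,000; volume = 63,240,000 m³
S = 1,484,836,000 / 63,240,000 = 23.4794 ppt

23.5 ppt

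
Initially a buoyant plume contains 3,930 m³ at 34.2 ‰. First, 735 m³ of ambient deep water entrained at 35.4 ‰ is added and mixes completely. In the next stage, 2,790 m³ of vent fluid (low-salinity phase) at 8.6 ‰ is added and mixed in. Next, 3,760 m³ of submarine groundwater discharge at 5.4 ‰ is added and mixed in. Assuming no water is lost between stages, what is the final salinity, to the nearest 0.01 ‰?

18.25 ‰

Mass of salt is conserved:
Initial salt = 3,930×34.2 = 134,406
After stage 1: salt = 134,406 + 735×35.4 = 160,425; volume = 4,665 m³; S = 34.389 ‰
After stage 2: salt = 160,425 + 2,790×8.6 = 184,419; volume = 7,455 m³; S = 24.738 ‰
After stage 3: salt = 184,419 + 3,760×5.4 = 204,723; volume = 11,215 m³
S = 204,723 / 11,215 = 18.2544 ‰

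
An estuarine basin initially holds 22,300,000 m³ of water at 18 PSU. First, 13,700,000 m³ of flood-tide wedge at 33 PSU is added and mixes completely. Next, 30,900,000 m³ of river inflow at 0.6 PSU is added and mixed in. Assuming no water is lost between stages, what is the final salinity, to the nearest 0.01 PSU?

Salt balance:
Initial salt = 22,300,000×18 = 401,400,000
After stage 1: salt = 401,400,000 + 13,700,000×33 = 853,500,000; volume = 36,000,000 m³; S = 23.708 PSU
After stage 2: salt = 853,500,000 + 30,900,000×0.6 = 872,040,000; volume = 66,900,000 m³
S = 872,040,000 / 66,900,000 = 13.035 PSU

13.03 PSU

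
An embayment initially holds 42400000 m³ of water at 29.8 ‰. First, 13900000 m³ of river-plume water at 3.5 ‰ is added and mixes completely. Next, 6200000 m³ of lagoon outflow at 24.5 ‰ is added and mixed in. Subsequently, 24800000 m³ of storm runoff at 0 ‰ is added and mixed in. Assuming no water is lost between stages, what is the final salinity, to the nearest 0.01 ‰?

Conserving salt mass:
Initial salt = 42,400,000×29.8 = 1,263,520,000
After stage 1: salt = 1,263,520,000 + 13,900,000×3.5 = 1,312,170,000; volume = 56,300,000 m³; S = 23.307 ‰
After stage 2: salt = 1,312,170,000 + 6,200,000×24.5 = 1,464,070,000; volume = 62,500,000 m³; S = 23.425 ‰
After stage 3: salt = 1,464,070,000 + 24,800,000×0 = 1,464,070,000; volume = 87,300,000 m³
S = 1,464,070,000 / 87,300,000 = 16.7706 ‰

16.77 ‰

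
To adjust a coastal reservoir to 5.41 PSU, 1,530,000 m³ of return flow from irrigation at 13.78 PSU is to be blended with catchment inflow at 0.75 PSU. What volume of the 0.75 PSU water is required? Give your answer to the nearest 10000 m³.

2750000 m³

Salt balance: 1,530,000×13.78 + V×0.75 = (1,530,000+V)×5.41
21,083,400 + 0.75V = 8,277,300 + 5.41V
12,806,100 = 4.66V
V = 2,748,090.13 m³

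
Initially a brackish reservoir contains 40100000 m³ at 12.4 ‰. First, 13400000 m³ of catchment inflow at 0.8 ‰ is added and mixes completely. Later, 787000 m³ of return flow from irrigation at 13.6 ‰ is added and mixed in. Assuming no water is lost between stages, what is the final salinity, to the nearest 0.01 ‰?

9.55 ‰

Total salt / total volume:
Initial salt = 40,100,000×12.4 = 497,240,000
After stage 1: salt = 497,240,000 + 13,400,000×0.8 = 507,960,000; volume = 53,500,000 m³; S = 9.495 ‰
After stage 2: salt = 507,960,000 + 787,000×13.6 = 518,663,200; volume = 54,287,000 m³
S = 518,663,200 / 54,287,000 = 9.5541 ‰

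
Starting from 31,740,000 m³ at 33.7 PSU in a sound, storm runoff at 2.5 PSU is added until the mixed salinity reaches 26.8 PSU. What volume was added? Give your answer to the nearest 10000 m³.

Salt balance: 31,740,000×33.7 + V×2.5 = (31,740,000+V)×26.8
1,069,638,000 + 2.5V = 850,632,000 + 26.8V
219,006,000 = 24.3V
V = 9,012,592.59 m³

9010000 m³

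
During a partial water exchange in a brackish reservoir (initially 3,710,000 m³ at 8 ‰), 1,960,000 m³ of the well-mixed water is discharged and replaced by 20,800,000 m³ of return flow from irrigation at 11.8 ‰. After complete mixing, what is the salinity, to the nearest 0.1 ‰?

Remaining after removal: 1,750,000 m³ at 8 ‰ (salt = 14,000,000)
After addition: salt = 14,000,000 + 20,800,000×11.8 = 259,440,000; volume = 22,550,000 m³
S = 259,440,000 / 22,550,000 = 11.5051 ‰

11.5 ‰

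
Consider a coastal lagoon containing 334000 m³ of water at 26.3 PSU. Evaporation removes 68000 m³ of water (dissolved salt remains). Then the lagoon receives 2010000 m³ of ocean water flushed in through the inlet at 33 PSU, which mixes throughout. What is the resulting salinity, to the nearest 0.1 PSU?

After evaporation: salt = 334,000×26.3 = 8,784,200; volume = 334,000 − 68,000 = 266,000 m³
After mixing: salt = 8,784,200 + 2,010,000×33 = 75,114,200; volume = 266,000 + 2,010,000 = 2,276,000 m³
S = 75,114,200 / 2,276,000 = 33.0027 PSU

33.0 PSU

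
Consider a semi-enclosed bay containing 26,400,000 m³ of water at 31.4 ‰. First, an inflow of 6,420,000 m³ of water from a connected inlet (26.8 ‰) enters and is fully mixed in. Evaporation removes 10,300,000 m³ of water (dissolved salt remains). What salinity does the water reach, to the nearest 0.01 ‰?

After mixing: salt = 26,400,000×31.4 + 6,420,000×26.8 = 1,001,016,000; volume = 32,820,000 m³
After evaporation: salt unchanged = 1,001,016,000; volume = 32,820,000 − 10,300,000 = 22,520,000 m³
S = 1,001,016,000 / 22,520,000 = 44.4501 ‰

44.45 ‰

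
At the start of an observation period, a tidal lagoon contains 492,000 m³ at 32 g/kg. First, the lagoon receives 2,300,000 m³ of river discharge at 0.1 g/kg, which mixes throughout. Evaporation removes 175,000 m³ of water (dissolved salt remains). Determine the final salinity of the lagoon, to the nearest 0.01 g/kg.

6.10 g/kg

After mixing: salt = 492,000×32 + 2,300,000×0.1 = 15,974,000; volume = 2,792,000 m³
After evaporation: salt unchanged = 15,974,000; volume = 2,792,000 − 175,000 = 2,617,000 m³
S = 15,974,000 / 2,617,000 = 6.1039 g/kg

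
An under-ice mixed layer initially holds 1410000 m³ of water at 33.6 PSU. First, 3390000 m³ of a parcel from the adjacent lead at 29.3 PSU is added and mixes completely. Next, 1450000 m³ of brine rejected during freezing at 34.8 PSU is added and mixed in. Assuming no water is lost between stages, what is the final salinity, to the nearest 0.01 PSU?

31.55 PSU

Salt balance:
Initial salt = 1,410,000×33.6 = 47,376,000
After stage 1: salt = 47,376,000 + 3,390,000×29.3 = 146,703,000; volume = 4,800,000 m³; S = 30.563 PSU
After stage 2: salt = 146,703,000 + 1,450,000×34.8 = 197,163,000; volume = 6,250,000 m³
S = 197,163,000 / 6,250,000 = 31.5461 PSU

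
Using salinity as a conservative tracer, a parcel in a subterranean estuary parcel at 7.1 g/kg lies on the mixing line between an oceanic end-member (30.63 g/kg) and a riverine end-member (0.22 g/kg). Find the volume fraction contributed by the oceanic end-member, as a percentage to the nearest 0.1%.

22.6%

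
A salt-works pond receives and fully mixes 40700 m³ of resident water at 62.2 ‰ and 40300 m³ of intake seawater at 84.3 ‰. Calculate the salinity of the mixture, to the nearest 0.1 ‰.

73.2 ‰

Salt balance:
salt = 40,700×62.2 + 40,300×84.3 = 2,531,540 + 3,397,290 = 5,928,830
volume = 40,700 + 40,300 = 81,000 m³
S = 5,928,830 / 81,000 = 73.195 ‰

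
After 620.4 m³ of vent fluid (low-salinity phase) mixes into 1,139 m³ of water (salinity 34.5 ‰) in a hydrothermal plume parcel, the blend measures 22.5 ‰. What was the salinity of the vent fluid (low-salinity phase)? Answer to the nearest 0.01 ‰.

0.47 ‰

Salt balance: 1,139×34.5 + 620.4×S = 1,759.4×22.5
39,295.5 + 620.4·S = 39,586.5
S = (39,586.5 − 39,295.5) / 620.4 = 0.4691 ‰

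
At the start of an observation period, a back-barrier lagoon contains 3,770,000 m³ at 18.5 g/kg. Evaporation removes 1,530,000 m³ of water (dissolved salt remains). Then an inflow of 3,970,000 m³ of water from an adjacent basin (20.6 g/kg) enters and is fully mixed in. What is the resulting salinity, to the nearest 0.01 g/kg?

24.40 g/kg

After evaporation: salt = 3,770,000×18.5 = 69,745,000; volume = 3,770,000 − 1,530,000 = 2,240,000 m³
After mixing: salt = 69,745,000 + 3,970,000×20.6 = 151,527,000; volume = 2,240,000 + 3,970,000 = 6,210,000 m³
S = 151,527,000 / 6,210,000 = 24.4005 g/kg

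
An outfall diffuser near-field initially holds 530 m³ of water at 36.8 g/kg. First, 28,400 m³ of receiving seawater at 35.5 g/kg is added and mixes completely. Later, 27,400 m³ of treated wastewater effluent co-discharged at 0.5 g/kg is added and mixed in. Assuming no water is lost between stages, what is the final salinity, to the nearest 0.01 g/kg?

18.49 g/kg

Conserving salt mass:
Initial salt = 530×36.8 = 19,504
After stage 1: salt = 19,504 + 28,400×35.5 = 1,027,704; volume = 28,930 m³; S = 35.524 g/kg
After stage 2: salt = 1,027,704 + 27,400×0.5 = 1,041,404; volume = 56,330 m³
S = 1,041,404 / 56,330 = 18.4876 g/kg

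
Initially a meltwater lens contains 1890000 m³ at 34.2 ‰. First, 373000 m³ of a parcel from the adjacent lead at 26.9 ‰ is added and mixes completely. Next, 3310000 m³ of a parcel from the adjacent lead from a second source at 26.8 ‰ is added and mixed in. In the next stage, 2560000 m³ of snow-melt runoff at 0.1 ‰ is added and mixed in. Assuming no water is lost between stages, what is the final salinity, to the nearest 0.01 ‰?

20.12 ‰

Conserving salt mass:
Initial salt = 1,890,000×34.2 = 64,638,000
After stage 1: salt = 64,638,000 + 373,000×26.9 = 74,671,700; volume = 2,263,000 m³; S = 32.997 ‰
After stage 2: salt = 74,671,700 + 3,310,000×26.8 = 163,379,700; volume = 5,573,000 m³; S = 29.316 ‰
After stage 3: salt = 163,379,700 + 2,560,000×0.1 = 163,635,700; volume = 8,133,000 m³
S = 163,635,700 / 8,133,000 = 20.12 ‰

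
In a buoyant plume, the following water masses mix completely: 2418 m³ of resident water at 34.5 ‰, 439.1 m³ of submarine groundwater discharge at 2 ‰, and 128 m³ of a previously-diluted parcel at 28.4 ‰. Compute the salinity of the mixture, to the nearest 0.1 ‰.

By conservation of dissolved salt,
salt = 2,418×34.5 + 439.1×2 + 128×28.4 = 83,421 + 878.2 + 3,635.2 = 87,934.4
volume = 2,418 + 439.1 + 128 = 2,985.1 m³
S = 87,934.4 / 2,985.1 = 29.458 ‰

29.5 ‰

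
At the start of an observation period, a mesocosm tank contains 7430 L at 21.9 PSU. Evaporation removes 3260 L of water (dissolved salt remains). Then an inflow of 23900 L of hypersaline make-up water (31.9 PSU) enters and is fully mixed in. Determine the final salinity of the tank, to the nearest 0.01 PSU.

After evaporation: salt = 7,430×21.9 = 162,717; volume = 7,430 − 3,260 = 4,170 L
After mixing: salt = 162,717 + 23,900×31.9 = 925,127; volume = 4,170 + 23,900 = 28,070 L
S = 925,127 / 28,070 = 32.9579 PSU

32.96 PSU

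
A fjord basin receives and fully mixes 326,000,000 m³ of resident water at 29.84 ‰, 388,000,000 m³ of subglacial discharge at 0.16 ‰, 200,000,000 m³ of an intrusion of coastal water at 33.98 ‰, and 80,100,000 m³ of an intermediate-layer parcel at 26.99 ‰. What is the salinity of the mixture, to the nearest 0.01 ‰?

Mass of salt is conserved:
salt = 326,000,000×29.84 + 388,000,000×0.16 + 200,000,000×33.98 + 80,100,000×26.99 = 9,727,840,000 + 62,080,000 + 6,796,000,000 + 2,161,899,000 = 18,747,819,000
volume = 326,000,000 + 388,000,000 + 200,000,000 + 80,100,000 = 994,100,000 m³
S = 18,747,819,000 / 994,100,000 = 18.8591 ‰

18.86 ‰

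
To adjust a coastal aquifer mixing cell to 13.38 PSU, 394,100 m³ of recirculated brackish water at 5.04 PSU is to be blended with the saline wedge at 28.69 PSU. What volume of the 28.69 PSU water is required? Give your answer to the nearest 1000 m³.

Salt balance: 394,100×5.04 + V×28.69 = (394,100+V)×13.38
1,986,264 + 28.69V = 5,273,058 + 13.38V
3,286,794 = 15.31V
V = 214,682.82 m³

215000 m³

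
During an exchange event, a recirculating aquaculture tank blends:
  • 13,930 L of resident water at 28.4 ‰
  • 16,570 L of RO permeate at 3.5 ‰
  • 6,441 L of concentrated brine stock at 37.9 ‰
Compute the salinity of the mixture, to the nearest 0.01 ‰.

18.89 ‰

By conservation of dissolved salt,
salt = 13,930×28.4 + 16,570×3.5 + 6,441×37.9 = 395,612 + 57,995 + 244,113.9 = 697,720.9
volume = 13,930 + 16,570 + 6,441 = 36,941 L
S = 697,720.9 / 36,941 = 18.8874 ‰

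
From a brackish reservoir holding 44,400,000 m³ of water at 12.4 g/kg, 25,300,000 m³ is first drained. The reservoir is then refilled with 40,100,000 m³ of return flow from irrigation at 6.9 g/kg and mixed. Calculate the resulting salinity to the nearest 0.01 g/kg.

Remaining after removal: 19,100,000 m³ at 12.4 g/kg (salt = 236,840,000)
After addition: salt = 236,840,000 + 40,100,000×6.9 = 513,530,000; volume = 59,200,000 m³
S = 513,530,000 / 59,200,000 = 8.6745 g/kg

8.67 g/kg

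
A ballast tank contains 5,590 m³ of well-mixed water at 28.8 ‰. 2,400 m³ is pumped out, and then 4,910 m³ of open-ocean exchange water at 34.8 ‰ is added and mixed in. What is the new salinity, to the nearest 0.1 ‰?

Remaining after removal: 3,190 m³ at 28.8 ‰ (salt = 91,872)
After addition: salt = 91,872 + 4,910×34.8 = 262,740; volume = 8,100 m³
S = 262,740 / 8,100 = 32.437 ‰

32.4 ‰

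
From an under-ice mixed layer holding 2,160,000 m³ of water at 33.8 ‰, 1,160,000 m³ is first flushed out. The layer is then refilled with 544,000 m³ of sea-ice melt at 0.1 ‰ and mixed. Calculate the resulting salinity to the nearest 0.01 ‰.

Remaining after removal: 1,000,000 m³ at 33.8 ‰ (salt = 33,800,000)
After addition: salt = 33,800,000 + 544,000×0.1 = 33,854,400; volume = 1,544,000 m³
S = 33,854,400 / 1,544,000 = 21.9264 ‰

21.93 ‰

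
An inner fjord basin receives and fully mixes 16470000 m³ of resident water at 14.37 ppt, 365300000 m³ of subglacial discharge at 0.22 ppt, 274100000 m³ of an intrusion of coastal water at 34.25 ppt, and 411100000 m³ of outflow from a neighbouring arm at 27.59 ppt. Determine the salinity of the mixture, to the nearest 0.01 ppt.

Total salt / total volume:
salt = 16,470,000×14.37 + 365,300,000×0.22 + 274,100,000×34.25 + 411,100,000×27.59 = 236,673,900 + 80,366,000 + 9,387,925,000 + 11,342,249,000 = 21,047,213,900
volume = 16,470,000 + 365,300,000 + 274,100,000 + 411,100,000 = 1,066,970,000 m³
S = 21,047,213,900 / 1,066,970,000 = 19.7262 ppt

19.73 ppt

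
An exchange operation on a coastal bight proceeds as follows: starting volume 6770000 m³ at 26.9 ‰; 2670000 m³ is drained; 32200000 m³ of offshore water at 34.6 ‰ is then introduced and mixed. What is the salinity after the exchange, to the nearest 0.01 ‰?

33.73 ‰

Remaining after removal: 4,100,000 m³ at 26.9 ‰ (salt = 110,290,000)
After addition: salt = 110,290,000 + 32,200,000×34.6 = 1,224,410,000; volume = 36,300,000 m³
S = 1,224,410,000 / 36,300,000 = 33.7303 ‰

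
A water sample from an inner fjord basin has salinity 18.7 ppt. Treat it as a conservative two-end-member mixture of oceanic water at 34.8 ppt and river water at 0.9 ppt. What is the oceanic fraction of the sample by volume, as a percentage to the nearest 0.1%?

Let g be the oceanic fraction. Salt balance per unit volume:
g×34.8 + (1−g)×0.9 = 18.7
g = (18.7 − 0.9) / (34.8 − 0.9) = 17.8/33.9 = 0.5251

52.5%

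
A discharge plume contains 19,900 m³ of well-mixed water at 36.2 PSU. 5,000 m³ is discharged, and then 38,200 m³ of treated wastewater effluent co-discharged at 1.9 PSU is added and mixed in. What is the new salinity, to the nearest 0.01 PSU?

11.52 PSU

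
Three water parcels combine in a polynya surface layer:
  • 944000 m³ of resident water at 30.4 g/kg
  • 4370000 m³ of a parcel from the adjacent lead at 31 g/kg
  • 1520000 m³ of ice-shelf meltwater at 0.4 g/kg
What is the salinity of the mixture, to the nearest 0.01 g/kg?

24.11 g/kg

Conserving salt mass:
salt = 944,000×30.4 + 4,370,000×31 + 1,520,000×0.4 = 28,697,600 + 135,470,000 + 608,000 = 164,775,600
volume = 944,000 + 4,370,000 + 1,520,000 = 6,834,000 m³
S = 164,775,600 / 6,834,000 = 24.1112 g/kg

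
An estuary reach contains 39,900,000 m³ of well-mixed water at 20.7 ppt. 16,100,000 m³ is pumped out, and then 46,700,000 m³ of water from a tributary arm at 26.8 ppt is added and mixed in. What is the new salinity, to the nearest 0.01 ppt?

24.74 ppt

Remaining after removal: 23,800,000 m³ at 20.7 ppt (salt = 492,660,000)
After addition: salt = 492,660,000 + 46,700,000×26.8 = 1,744,220,000; volume = 70,500,000 m³
S = 1,744,220,000 / 70,500,000 = 24.7407 ppt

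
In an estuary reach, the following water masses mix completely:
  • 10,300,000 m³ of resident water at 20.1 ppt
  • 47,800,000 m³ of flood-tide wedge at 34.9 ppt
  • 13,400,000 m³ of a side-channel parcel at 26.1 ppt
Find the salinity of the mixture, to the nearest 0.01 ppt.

31.12 ppt

Weighted by volume,
salt = 10,300,000×20.1 + 47,800,000×34.9 + 13,400,000×26.1 = 207,030,000 + 1,668,220,000 + 349,740,000 = 2,224,990,000
volume = 10,300,000 + 47,800,000 + 13,400,000 = 71,500,000 m³
S = 2,224,990,000 / 71,500,000 = 31.1187 ppt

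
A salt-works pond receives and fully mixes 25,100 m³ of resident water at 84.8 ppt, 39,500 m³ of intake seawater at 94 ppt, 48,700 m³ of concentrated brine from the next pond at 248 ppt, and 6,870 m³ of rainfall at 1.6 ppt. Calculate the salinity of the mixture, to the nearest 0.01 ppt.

149.21 ppt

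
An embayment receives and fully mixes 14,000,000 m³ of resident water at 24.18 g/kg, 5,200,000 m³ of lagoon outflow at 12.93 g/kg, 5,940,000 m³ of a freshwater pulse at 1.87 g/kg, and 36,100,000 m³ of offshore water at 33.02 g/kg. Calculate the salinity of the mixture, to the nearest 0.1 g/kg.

Total salt / total volume:
salt = 14,000,000×24.18 + 5,200,000×12.93 + 5,940,000×1.87 + 36,100,000×33.02 = 338,520,000 + 67,236,000 + 11,107,800 + 1,192,022,000 = 1,608,885,800
volume = 14,000,000 + 5,200,000 + 5,940,000 + 36,100,000 = 61,240,000 m³
S = 1,608,885,800 / 61,240,000 = 26.272 g/kg

26.3 g/kg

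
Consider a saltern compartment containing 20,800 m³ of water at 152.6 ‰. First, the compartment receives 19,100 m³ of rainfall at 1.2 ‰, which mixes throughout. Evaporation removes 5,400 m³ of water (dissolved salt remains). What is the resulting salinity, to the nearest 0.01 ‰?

After mixing: salt = 20,800×152.6 + 19,100×1.2 = 3,197,000; volume = 39,900 m³
After evaporation: salt unchanged = 3,197,000; volume = 39,900 − 5,400 = 34,500 m³
S = 3,197,000 / 34,500 = 92.6667 ‰

92.67 ‰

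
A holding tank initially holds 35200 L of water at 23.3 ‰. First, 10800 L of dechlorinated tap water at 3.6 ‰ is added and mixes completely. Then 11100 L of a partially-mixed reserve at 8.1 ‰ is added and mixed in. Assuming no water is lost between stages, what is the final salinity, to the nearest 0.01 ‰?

16.62 ‰

Total salt / total volume:
Initial salt = 35,200×23.3 = 820,160
After stage 1: salt = 820,160 + 10,800×3.6 = 859,040; volume = 46,000 L; S = 18.675 ‰
After stage 2: salt = 859,040 + 11,100×8.1 = 948,950; volume = 57,100 L
S = 948,950 / 57,100 = 16.6191 ‰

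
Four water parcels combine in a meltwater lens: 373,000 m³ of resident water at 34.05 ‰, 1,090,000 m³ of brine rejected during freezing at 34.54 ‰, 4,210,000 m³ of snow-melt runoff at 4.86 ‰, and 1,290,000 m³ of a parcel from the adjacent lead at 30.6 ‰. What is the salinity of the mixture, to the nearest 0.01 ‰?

15.84 ‰

By conservation of dissolved salt,
salt = 373,000×34.05 + 1,090,000×34.54 + 4,210,000×4.86 + 1,290,000×30.6 = 12,700,650 + 37,648,600 + 20,460,600 + 39,474,000 = 110,283,850
volume = 373,000 + 1,090,000 + 4,210,000 + 1,290,000 = 6,963,000 m³
S = 110,283,850 / 6,963,000 = 15.8386 ‰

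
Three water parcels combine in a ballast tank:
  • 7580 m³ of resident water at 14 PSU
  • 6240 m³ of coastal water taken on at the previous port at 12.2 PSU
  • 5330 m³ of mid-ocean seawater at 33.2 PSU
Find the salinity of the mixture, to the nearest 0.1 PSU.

18.8 PSU

By conservation of dissolved salt,
salt = 7,580×14 + 6,240×12.2 + 5,330×33.2 = 106,120 + 76,128 + 176,956 = 359,204
volume = 7,580 + 6,240 + 5,330 = 19,150 m³
S = 359,204 / 19,150 = 18.757 PSU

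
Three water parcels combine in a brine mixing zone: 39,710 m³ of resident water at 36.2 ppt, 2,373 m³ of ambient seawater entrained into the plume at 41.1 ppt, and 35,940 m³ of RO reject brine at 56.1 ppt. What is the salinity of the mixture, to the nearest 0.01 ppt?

45.52 ppt

Mass of salt is conserved:
salt = 39,710×36.2 + 2,373×41.1 + 35,940×56.1 = 1,437,502 + 97,530.3 + 2,016,234 = 3,551,266.3
volume = 39,710 + 2,373 + 35,940 = 78,023 m³
S = 3,551,266.3 / 78,023 = 45.5156 ppt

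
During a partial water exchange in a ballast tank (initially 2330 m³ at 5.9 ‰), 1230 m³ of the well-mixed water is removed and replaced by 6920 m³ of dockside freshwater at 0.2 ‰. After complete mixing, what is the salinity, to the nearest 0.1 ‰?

1.0 ‰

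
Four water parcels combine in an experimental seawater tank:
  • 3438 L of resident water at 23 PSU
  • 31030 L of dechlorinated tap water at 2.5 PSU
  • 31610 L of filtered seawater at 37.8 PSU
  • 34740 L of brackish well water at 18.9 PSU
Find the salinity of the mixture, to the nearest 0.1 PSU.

Total salt / total volume:
salt = 3,438×23 + 31,030×2.5 + 31,610×37.8 + 34,740×18.9 = 79,074 + 77,575 + 1,194,858 + 656,586 = 2,008,093
volume = 3,438 + 31,030 + 31,610 + 34,740 = 100,818 L
S = 2,008,093 / 100,818 = 19.918 PSU

19.9 PSU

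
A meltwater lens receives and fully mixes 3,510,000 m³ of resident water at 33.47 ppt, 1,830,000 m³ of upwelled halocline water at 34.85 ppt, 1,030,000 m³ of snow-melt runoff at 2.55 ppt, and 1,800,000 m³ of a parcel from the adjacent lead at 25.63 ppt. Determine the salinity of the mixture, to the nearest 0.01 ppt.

28.15 ppt

Total salt / total volume:
salt = 3,510,000×33.47 + 1,830,000×34.85 + 1,030,000×2.55 + 1,800,000×25.63 = 117,479,700 + 63,775,500 + 2,626,500 + 46,134,000 = 230,015,700
volume = 3,510,000 + 1,830,000 + 1,030,000 + 1,800,000 = 8,170,000 m³
S = 230,015,700 / 8,170,000 = 28.1537 ppt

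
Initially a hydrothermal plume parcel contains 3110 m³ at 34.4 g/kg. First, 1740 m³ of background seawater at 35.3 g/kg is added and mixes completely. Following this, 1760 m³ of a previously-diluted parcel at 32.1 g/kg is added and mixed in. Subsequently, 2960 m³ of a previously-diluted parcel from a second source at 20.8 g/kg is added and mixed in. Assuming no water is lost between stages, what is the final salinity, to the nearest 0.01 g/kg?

29.93 g/kg

Salt balance:
Initial salt = 3,110×34.4 = 106,984
After stage 1: salt = 106,984 + 1,740×35.3 = 168,406; volume = 4,850 m³; S = 34.723 g/kg
After stage 2: salt = 168,406 + 1,760×32.1 = 224,902; volume = 6,610 m³; S = 34.025 g/kg
After stage 3: salt = 224,902 + 2,960×20.8 = 286,470; volume = 9,570 m³
S = 286,470 / 9,570 = 29.9342 g/kg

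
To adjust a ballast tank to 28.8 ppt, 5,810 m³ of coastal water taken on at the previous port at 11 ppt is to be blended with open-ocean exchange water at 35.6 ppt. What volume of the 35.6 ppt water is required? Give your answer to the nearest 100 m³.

Salt balance: 5,810×11 + V×35.6 = (5,810+V)×28.8
63,910 + 35.6V = 167,328 + 28.8V
103,418 = 6.8V
V = 15,208.53 m³

15200 m³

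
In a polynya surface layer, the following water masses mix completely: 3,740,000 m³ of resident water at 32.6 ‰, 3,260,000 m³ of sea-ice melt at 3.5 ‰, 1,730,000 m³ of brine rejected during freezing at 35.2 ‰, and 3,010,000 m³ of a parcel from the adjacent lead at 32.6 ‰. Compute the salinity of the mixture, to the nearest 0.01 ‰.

24.90 ‰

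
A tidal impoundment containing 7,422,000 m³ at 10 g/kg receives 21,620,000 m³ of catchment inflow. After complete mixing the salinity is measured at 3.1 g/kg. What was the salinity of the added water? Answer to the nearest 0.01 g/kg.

Salt balance: 7,422,000×10 + 21,620,000×S = 29,042,000×3.1
74,220,000 + 21,620,000·S = 90,030,200
S = (90,030,200 − 74,220,000) / 21,620,000 = 0.7313 g/kg

0.73 g/kg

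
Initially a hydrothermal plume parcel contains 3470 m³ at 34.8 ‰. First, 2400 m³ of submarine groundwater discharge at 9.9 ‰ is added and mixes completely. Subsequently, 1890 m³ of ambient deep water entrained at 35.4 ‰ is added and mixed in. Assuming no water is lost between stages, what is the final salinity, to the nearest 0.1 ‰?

27.2 ‰

Conserving salt mass:
Initial salt = 3,470×34.8 = 120,756
After stage 1: salt = 120,756 + 2,400×9.9 = 144,516; volume = 5,870 m³; S = 24.619 ‰
After stage 2: salt = 144,516 + 1,890×35.4 = 211,422; volume = 7,760 m³
S = 211,422 / 7,760 = 27.2451 ‰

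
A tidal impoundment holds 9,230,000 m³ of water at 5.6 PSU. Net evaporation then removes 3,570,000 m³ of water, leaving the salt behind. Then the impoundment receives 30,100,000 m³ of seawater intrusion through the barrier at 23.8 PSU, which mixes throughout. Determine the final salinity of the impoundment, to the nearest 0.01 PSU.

21.48 PSU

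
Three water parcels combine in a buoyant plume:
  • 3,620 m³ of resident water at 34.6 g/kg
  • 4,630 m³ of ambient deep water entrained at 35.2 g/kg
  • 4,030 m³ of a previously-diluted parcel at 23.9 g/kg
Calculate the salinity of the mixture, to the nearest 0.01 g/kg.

31.31 g/kg

By conservation of dissolved salt,
salt = 3,620×34.6 + 4,630×35.2 + 4,030×23.9 = 125,252 + 162,976 + 96,317 = 384,545
volume = 3,620 + 4,630 + 4,030 = 12,280 m³
S = 384,545 / 12,280 = 31.3147 g/kg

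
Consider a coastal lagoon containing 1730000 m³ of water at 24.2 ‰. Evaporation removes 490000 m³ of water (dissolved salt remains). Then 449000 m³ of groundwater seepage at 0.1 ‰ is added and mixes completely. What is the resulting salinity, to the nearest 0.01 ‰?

24.81 ‰

After evaporation: salt = 1,730,000×24.2 = 41,866,000; volume = 1,730,000 − 490,000 = 1,240,000 m³
After mixing: salt = 41,866,000 + 449,000×0.1 = 41,910,900; volume = 1,240,000 + 449,000 = 1,689,000 m³
S = 41,910,900 / 1,689,000 = 24.814 ‰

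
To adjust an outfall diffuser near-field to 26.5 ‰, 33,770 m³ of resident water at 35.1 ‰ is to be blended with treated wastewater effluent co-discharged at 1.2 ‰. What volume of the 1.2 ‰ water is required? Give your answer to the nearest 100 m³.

Salt balance: 33,770×35.1 + V×1.2 = (33,770+V)×26.5
1,185,327 + 1.2V = 894,905 + 26.5V
290,422 = 25.3V
V = 11,479.13 m³

11500 m³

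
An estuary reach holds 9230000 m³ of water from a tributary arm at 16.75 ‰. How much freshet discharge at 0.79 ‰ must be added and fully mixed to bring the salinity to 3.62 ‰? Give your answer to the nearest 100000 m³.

42800000 m³

Salt balance: 9,230,000×16.75 + V×0.79 = (9,230,000+V)×3.62
154,602,500 + 0.79V = 33,412,600 + 3.62V
121,189,900 = 2.83V
V = 42,823,286.22 m³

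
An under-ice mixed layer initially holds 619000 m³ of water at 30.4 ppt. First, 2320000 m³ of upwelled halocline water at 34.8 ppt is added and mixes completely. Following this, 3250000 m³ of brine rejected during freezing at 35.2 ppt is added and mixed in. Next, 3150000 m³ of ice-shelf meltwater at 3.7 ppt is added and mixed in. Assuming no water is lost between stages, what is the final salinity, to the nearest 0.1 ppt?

24.2 ppt

Weighted by volume,
Initial salt = 619,000×30.4 = 18,817,600
After stage 1: salt = 18,817,600 + 2,320,000×34.8 = 99,553,600; volume = 2,939,000 m³; S = 33.873 ppt
After stage 2: salt = 99,553,600 + 3,250,000×35.2 = 213,953,600; volume = 6,189,000 m³; S = 34.57 ppt
After stage 3: salt = 213,953,600 + 3,150,000×3.7 = 225,608,600; volume = 9,339,000 m³
S = 225,608,600 / 9,339,000 = 24.1577 ppt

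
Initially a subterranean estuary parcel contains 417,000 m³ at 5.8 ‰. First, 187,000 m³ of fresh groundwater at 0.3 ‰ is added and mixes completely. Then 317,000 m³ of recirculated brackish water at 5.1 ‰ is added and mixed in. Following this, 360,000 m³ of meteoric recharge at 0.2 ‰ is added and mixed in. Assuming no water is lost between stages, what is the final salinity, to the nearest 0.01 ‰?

Conserving salt mass:
Initial salt = 417,000×5.8 = 2,418,600
After stage 1: salt = 2,418,600 + 187,000×0.3 = 2,474,700; volume = 604,000 m³; S = 4.097 ‰
After stage 2: salt = 2,474,700 + 317,000×5.1 = 4,091,400; volume = 921,000 m³; S = 4.442 ‰
After stage 3: salt = 4,091,400 + 360,000×0.2 = 4,163,400; volume = 1,281,000 m³
S = 4,163,400 / 1,281,000 = 3.2501 ‰

3.25 ‰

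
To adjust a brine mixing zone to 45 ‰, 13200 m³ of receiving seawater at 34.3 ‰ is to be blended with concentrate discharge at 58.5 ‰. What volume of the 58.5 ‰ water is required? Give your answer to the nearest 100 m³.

10500 m³

Salt balance: 13,200×34.3 + V×58.5 = (13,200+V)×45
452,760 + 58.5V = 594,000 + 45V
141,240 = 13.5V
V = 10,462.22 m³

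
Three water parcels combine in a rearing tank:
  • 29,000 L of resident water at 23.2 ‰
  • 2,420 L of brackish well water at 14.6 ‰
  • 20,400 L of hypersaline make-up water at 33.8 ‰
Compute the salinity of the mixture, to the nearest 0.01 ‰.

26.97 ‰

Weighted by volume,
salt = 29,000×23.2 + 2,420×14.6 + 20,400×33.8 = 672,800 + 35,332 + 689,520 = 1,397,652
volume = 29,000 + 2,420 + 20,400 = 51,820 L
S = 1,397,652 / 51,820 = 26.9713 ‰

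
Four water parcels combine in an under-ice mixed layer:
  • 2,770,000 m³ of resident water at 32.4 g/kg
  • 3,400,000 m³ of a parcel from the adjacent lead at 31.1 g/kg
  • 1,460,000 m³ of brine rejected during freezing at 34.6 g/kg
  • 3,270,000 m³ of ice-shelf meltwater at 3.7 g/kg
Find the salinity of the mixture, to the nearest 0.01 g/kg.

23.68 g/kg

Weighted by volume,
salt = 2,770,000×32.4 + 3,400,000×31.1 + 1,460,000×34.6 + 3,270,000×3.7 = 89,748,000 + 105,740,000 + 50,516,000 + 12,099,000 = 258,103,000
volume = 2,770,000 + 3,400,000 + 1,460,000 + 3,270,000 = 10,900,000 m³
S = 258,103,000 / 10,900,000 = 23.6792 g/kg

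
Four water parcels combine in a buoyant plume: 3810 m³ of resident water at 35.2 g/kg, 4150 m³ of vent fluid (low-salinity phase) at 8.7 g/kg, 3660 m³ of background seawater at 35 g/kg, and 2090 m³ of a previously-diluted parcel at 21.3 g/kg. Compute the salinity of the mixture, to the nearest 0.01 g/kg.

Weighted by volume,
salt = 3,810×35.2 + 4,150×8.7 + 3,660×35 + 2,090×21.3 = 134,112 + 36,105 + 128,100 + 44,517 = 342,834
volume = 3,810 + 4,150 + 3,660 + 2,090 = 13,710 m³
S = 342,834 / 13,710 = 25.0061 g/kg

25.01 g/kg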